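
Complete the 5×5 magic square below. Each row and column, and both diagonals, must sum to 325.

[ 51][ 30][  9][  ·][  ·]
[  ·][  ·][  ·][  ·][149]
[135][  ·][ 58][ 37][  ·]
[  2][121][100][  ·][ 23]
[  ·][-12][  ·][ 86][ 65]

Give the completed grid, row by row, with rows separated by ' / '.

51 30 9 128 107 / 93 72 16 -5 149 / 135 114 58 37 -19 / 2 121 100 79 23 / 44 -12 142 86 65

Row 4: 2 + 121 + 100 + 23 + ? = 325, so (4,4) = 79.
From main diagonal, 325 − (51 + 58 + 79 + 65) gives (2,2) = 72.
Column 2 needs 325; the known cells sum to 211, so (3,2) = 114.
Row 3 needs 325; the known cells sum to 344, so (3,5) = -19.
Column 5: 149 + (-19) + 23 + 65 + ? = 325, so (1,5) = 107.
Row 1: 51 + 30 + 9 + 107 + ? = 325, so (1,4) = 128.
Using column 4: 128 + 37 + 79 + 86 + ? → (2,4) = 325 − 330 = -5.
Anti-diagonal needs 325; the known cells sum to 281, so (5,1) = 44.
Row 5 must total 325; the given cells sum to 183, so (5,3) = 142.
Column 1: 51 + 135 + 2 + 44 + ? = 325, so (2,1) = 93.
Column 3: 9 + 58 + 100 + 142 + ? = 325, so (2,3) = 16.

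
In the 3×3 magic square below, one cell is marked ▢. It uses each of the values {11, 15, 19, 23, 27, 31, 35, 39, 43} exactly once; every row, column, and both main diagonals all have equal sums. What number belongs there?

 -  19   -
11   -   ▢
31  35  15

43

The 9 entries sum to 243, so each line sums to 243/3 = 81.
Column 1 needs 81; the known cells sum to 42, so (1,1) = 39.
Column 2 needs 81; the known cells sum to 54, so (2,2) = 27.
Anti-diagonal needs 81; the known cells sum to 58, so (1,3) = 23.
Row 2 must total 81; the given cells sum to 38, so (2,3) = 43.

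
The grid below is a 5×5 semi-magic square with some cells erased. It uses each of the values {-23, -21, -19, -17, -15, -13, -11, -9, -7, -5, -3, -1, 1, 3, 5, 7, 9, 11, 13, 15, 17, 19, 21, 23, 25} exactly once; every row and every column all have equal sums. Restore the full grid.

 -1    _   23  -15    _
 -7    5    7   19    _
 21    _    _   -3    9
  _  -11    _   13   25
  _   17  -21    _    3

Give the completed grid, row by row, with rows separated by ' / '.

The 25 entries sum to 25, so each line sums to 25/5 = 5.
Row 2: -7 + 5 + 7 + 19 + ? = 5, so (2,5) = -19.
Column 4 needs 5; the known cells sum to 14, so (5,4) = -9.
Column 5 needs 5; the known cells sum to 18, so (1,5) = -13.
Using row 1: -1 + 23 + (-15) + (-13) + ? → (1,2) = 5 − (-6) = 11.
Using row 5: 17 + (-21) + (-9) + 3 + ? → (5,1) = 5 − (-10) = 15.
Column 1 must total 5; the given cells sum to 28, so (4,1) = -23.
The remaining cell in column 2 is (3,2) = 5 − 22 = -17.
Row 3 needs 5; the known cells sum to 10, so (3,3) = -5.
Row 4: -23 + (-11) + 13 + 25 + ? = 5, so (4,3) = 1.

-1 11 23 -15 -13 / -7 5 7 19 -19 / 21 -17 -5 -3 9 / -23 -11 1 13 25 / 15 17 -21 -9 3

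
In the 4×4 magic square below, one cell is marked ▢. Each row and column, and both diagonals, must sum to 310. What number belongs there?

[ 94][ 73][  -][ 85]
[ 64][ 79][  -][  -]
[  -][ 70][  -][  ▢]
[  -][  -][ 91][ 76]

Row 1 must total 310; the given cells sum to 252, so (1,3) = 58.
From column 2, 310 − (73 + 79 + 70) gives (4,2) = 88.
Main diagonal must total 310; the given cells sum to 249, so (3,3) = 61.
From row 4, 310 − (88 + 91 + 76) gives (4,1) = 55.
Column 1 needs 310; the known cells sum to 213, so (3,1) = 97.
Using column 3: 58 + 61 + 91 + ? → (2,3) = 310 − 210 = 100.
From row 2, 310 − (64 + 79 + 100) gives (2,4) = 67.
From row 3, 310 − (97 + 70 + 61) gives (3,4) = 82.

82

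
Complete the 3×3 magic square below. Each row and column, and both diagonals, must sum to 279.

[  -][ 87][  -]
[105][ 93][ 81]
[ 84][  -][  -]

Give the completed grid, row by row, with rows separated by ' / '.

90 87 102 / 105 93 81 / 84 99 96

The remaining cell in column 1 is (1,1) = 279 − 189 = 90.
From column 2, 279 − (87 + 93) gives (3,2) = 99.
Main diagonal must total 279; the given cells sum to 183, so (3,3) = 96.
Anti-diagonal must total 279; the given cells sum to 177, so (1,3) = 102.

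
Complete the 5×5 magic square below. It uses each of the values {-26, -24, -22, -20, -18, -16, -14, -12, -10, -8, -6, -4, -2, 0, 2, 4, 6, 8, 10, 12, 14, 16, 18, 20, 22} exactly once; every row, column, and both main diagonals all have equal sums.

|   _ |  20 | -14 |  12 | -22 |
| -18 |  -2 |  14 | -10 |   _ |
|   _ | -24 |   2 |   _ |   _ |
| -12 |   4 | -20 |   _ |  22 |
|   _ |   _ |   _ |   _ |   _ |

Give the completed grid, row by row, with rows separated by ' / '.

The 25 entries sum to -50, so each line sums to -50/5 = -10.
Row 1: 20 + (-14) + 12 + (-22) + ? = -10, so (1,1) = -6.
Using row 2: -18 + (-2) + 14 + (-10) + ? → (2,5) = -10 − (-16) = 6.
Row 4 needs -10; the known cells sum to -6, so (4,4) = -4.
From column 2, -10 − (20 + (-2) + (-24) + 4) gives (5,2) = -8.
Column 3: -14 + 14 + 2 + (-20) + ? = -10, so (5,3) = 8.
Main diagonal needs -10; the known cells sum to -10, so (5,5) = 0.
Using anti-diagonal: -22 + (-10) + 2 + 4 + ? → (5,1) = -10 − (-26) = 16.
Row 5 must total -10; the given cells sum to 16, so (5,4) = -26.
Using column 1: -6 + (-18) + (-12) + 16 + ? → (3,1) = -10 − (-20) = 10.
The remaining cell in column 4 is (3,4) = -10 − (-28) = 18.
The remaining cell in column 5 is (3,5) = -10 − 6 = -16.

-6 20 -14 12 -22 / -18 -2 14 -10 6 / 10 -24 2 18 -16 / -12 4 -20 -4 22 / 16 -8 8 -26 0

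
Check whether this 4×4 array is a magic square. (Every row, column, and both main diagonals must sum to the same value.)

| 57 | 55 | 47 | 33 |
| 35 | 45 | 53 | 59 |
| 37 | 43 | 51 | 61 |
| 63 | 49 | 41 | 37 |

No — row 3 sums to 192 but main diagonal sums to 190.

Row 1: 57 + 55 + 47 + 33 = 192.
Row 2: 35 + 45 + 53 + 59 = 192.
Row 3: 37 + 43 + 51 + 61 = 192.
Row 4: 63 + 49 + 41 + 37 = 190.
Column 1: 57 + 35 + 37 + 63 = 192.
Column 2: 55 + 45 + 43 + 49 = 192.
Column 3: 47 + 53 + 51 + 41 = 192.
Column 4: 33 + 59 + 61 + 37 = 190.
Main diagonal: 57 + 45 + 51 + 37 = 190.
Anti-diagonal: 33 + 53 + 43 + 63 = 192.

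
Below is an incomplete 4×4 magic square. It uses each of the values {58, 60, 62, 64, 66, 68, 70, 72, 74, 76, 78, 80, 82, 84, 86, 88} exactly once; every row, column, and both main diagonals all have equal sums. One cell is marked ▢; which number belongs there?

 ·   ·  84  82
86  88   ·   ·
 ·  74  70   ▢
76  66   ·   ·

The 16 entries sum to 1168, so each line sums to 1168/4 = 292.
Column 2 needs 292; the known cells sum to 228, so (1,2) = 64.
Anti-diagonal needs 292; the known cells sum to 232, so (2,3) = 60.
Row 1: 64 + 84 + 82 + ? = 292, so (1,1) = 62.
Using row 2: 86 + 88 + 60 + ? → (2,4) = 292 − 234 = 58.
Using column 1: 62 + 86 + 76 + ? → (3,1) = 292 − 224 = 68.
Column 3 must total 292; the given cells sum to 214, so (4,3) = 78.
From main diagonal, 292 − (62 + 88 + 70) gives (4,4) = 72.
Row 3: 68 + 74 + 70 + ? = 292, so (3,4) = 80.

80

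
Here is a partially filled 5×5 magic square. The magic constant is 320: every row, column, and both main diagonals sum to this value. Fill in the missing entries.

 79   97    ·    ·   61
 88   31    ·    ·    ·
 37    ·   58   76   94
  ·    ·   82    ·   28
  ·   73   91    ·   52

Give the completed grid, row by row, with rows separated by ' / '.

79 97 40 43 61 / 88 31 49 67 85 / 37 55 58 76 94 / 46 64 82 100 28 / 70 73 91 34 52

Row 3 needs 320; the known cells sum to 265, so (3,2) = 55.
Column 2 must total 320; the given cells sum to 256, so (4,2) = 64.
From column 5, 320 − (61 + 94 + 28 + 52) gives (2,5) = 85.
Main diagonal: 79 + 31 + 58 + 52 + ? = 320, so (4,4) = 100.
Row 4 must total 320; the given cells sum to 274, so (4,1) = 46.
The remaining cell in column 1 is (5,1) = 320 − 250 = 70.
Anti-diagonal must total 320; the given cells sum to 253, so (2,4) = 67.
Row 2 must total 320; the given cells sum to 271, so (2,3) = 49.
Using row 5: 70 + 73 + 91 + 52 + ? → (5,4) = 320 − 286 = 34.
The remaining cell in column 3 is (1,3) = 320 − 280 = 40.
Column 4 needs 320; the known cells sum to 277, so (1,4) = 43.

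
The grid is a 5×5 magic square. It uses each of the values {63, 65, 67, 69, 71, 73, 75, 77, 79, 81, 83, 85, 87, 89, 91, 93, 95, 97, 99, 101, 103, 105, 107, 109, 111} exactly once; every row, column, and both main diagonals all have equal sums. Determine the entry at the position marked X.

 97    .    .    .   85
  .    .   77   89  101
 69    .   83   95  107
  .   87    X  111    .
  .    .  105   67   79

99

The 25 entries sum to 2175, so each line sums to 2175/5 = 435.
The remaining cell in row 3 is (3,2) = 435 − 354 = 81.
The remaining cell in column 4 is (1,4) = 435 − 362 = 73.
Column 5 must total 435; the given cells sum to 372, so (4,5) = 63.
Using main diagonal: 97 + 83 + 111 + 79 + ? → (2,2) = 435 − 370 = 65.
From anti-diagonal, 435 − (85 + 89 + 83 + 87) gives (5,1) = 91.
The remaining cell in row 2 is (2,1) = 435 − 332 = 103.
Using row 5: 91 + 105 + 67 + 79 + ? → (5,2) = 435 − 342 = 93.
Column 1 must total 435; the given cells sum to 360, so (4,1) = 75.
The remaining cell in column 2 is (1,2) = 435 − 326 = 109.
From row 1, 435 − (97 + 109 + 73 + 85) gives (1,3) = 71.
Using row 4: 75 + 87 + 111 + 63 + ? → (4,3) = 435 − 336 = 99.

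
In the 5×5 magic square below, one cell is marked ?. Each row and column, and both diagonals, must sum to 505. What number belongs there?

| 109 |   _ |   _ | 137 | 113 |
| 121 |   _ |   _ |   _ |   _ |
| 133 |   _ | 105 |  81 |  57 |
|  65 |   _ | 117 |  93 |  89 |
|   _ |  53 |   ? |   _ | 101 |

149

Using row 3: 133 + 105 + 81 + 57 + ? → (3,2) = 505 − 376 = 129.
Row 4 must total 505; the given cells sum to 364, so (4,2) = 141.
The remaining cell in column 1 is (5,1) = 505 − 428 = 77.
The remaining cell in column 5 is (2,5) = 505 − 360 = 145.
From main diagonal, 505 − (109 + 105 + 93 + 101) gives (2,2) = 97.
Using anti-diagonal: 113 + 105 + 141 + 77 + ? → (2,4) = 505 − 436 = 69.
Row 2: 121 + 97 + 69 + 145 + ? = 505, so (2,3) = 73.
Column 2 must total 505; the given cells sum to 420, so (1,2) = 85.
The remaining cell in column 4 is (5,4) = 505 − 380 = 125.
Row 1 must total 505; the given cells sum to 444, so (1,3) = 61.
Row 5 needs 505; the known cells sum to 356, so (5,3) = 149.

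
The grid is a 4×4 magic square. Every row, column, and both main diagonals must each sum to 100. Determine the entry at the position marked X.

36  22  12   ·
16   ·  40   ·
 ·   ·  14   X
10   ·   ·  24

Row 1: 36 + 22 + 12 + ? = 100, so (1,4) = 30.
Using column 1: 36 + 16 + 10 + ? → (3,1) = 100 − 62 = 38.
Using column 3: 12 + 40 + 14 + ? → (4,3) = 100 − 66 = 34.
The remaining cell in main diagonal is (2,2) = 100 − 74 = 26.
Anti-diagonal needs 100; the known cells sum to 80, so (3,2) = 20.
The remaining cell in row 2 is (2,4) = 100 − 82 = 18.
Row 3: 38 + 20 + 14 + ? = 100, so (3,4) = 28.

28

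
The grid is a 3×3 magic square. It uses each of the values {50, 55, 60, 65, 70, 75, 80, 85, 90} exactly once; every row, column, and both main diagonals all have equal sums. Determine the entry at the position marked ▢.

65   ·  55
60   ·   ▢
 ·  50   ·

80

The 9 entries sum to 630, so each line sums to 630/3 = 210.
Row 1 needs 210; the known cells sum to 120, so (1,2) = 90.
Using column 1: 65 + 60 + ? → (3,1) = 210 − 125 = 85.
The remaining cell in column 2 is (2,2) = 210 − 140 = 70.
From main diagonal, 210 − (65 + 70) gives (3,3) = 75.
Row 2 needs 210; the known cells sum to 130, so (2,3) = 80.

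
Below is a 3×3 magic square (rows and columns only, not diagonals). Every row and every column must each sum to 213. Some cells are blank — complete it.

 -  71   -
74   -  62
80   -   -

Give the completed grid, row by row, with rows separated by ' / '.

Row 2 needs 213; the known cells sum to 136, so (2,2) = 77.
Column 1 must total 213; the given cells sum to 154, so (1,1) = 59.
Column 2: 71 + 77 + ? = 213, so (3,2) = 65.
Row 1: 59 + 71 + ? = 213, so (1,3) = 83.
Row 3: 80 + 65 + ? = 213, so (3,3) = 68.

59 71 83 / 74 77 62 / 80 65 68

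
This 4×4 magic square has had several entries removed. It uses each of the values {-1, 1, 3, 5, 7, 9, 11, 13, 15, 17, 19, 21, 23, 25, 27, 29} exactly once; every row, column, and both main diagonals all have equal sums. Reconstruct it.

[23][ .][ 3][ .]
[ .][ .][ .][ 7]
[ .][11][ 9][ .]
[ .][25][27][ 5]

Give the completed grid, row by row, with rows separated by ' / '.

The 16 entries sum to 224, so each line sums to 224/4 = 56.
Row 4 needs 56; the known cells sum to 57, so (4,1) = -1.
Column 3: 3 + 9 + 27 + ? = 56, so (2,3) = 17.
The remaining cell in main diagonal is (2,2) = 56 − 37 = 19.
From anti-diagonal, 56 − (17 + 11 + (-1)) gives (1,4) = 29.
Row 1 must total 56; the given cells sum to 55, so (1,2) = 1.
The remaining cell in row 2 is (2,1) = 56 − 43 = 13.
Column 1 must total 56; the given cells sum to 35, so (3,1) = 21.
From column 4, 56 − (29 + 7 + 5) gives (3,4) = 15.

23 1 3 29 / 13 19 17 7 / 21 11 9 15 / -1 25 27 5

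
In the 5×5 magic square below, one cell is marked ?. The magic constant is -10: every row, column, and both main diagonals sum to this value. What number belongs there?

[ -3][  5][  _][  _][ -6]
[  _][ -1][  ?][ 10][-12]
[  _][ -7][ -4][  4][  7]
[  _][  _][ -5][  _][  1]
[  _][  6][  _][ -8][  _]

2

Using row 3: -7 + (-4) + 4 + 7 + ? → (3,1) = -10 − 0 = -10.
Using column 2: 5 + (-1) + (-7) + 6 + ? → (4,2) = -10 − 3 = -13.
The remaining cell in column 5 is (5,5) = -10 − (-10) = 0.
Using main diagonal: -3 + (-1) + (-4) + 0 + ? → (4,4) = -10 − (-8) = -2.
Anti-diagonal must total -10; the given cells sum to -13, so (5,1) = 3.
From row 4, -10 − (-13 + (-5) + (-2) + 1) gives (4,1) = 9.
Row 5 needs -10; the known cells sum to 1, so (5,3) = -11.
Column 1: -3 + (-10) + 9 + 3 + ? = -10, so (2,1) = -9.
Column 4 needs -10; the known cells sum to 4, so (1,4) = -14.
The remaining cell in row 1 is (1,3) = -10 − (-18) = 8.
Row 2 needs -10; the known cells sum to -12, so (2,3) = 2.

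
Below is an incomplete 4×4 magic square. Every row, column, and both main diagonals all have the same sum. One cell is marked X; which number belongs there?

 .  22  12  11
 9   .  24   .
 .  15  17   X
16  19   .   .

Anti-diagonal is complete and sums to 66; that is the magic constant.
Using row 1: 22 + 12 + 11 + ? → (1,1) = 66 − 45 = 21.
Column 1 must total 66; the given cells sum to 46, so (3,1) = 20.
Column 2: 22 + 15 + 19 + ? = 66, so (2,2) = 10.
Column 3 must total 66; the given cells sum to 53, so (4,3) = 13.
Main diagonal: 21 + 10 + 17 + ? = 66, so (4,4) = 18.
Row 2 must total 66; the given cells sum to 43, so (2,4) = 23.
Row 3: 20 + 15 + 17 + ? = 66, so (3,4) = 14.

14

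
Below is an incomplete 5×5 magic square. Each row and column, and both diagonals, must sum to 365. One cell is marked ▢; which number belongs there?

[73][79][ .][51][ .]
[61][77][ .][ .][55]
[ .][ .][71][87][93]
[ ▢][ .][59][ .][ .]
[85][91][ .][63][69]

97

Using row 5: 85 + 91 + 63 + 69 + ? → (5,3) = 365 − 308 = 57.
Main diagonal: 73 + 77 + 71 + 69 + ? = 365, so (4,4) = 75.
The remaining cell in column 4 is (2,4) = 365 − 276 = 89.
Row 2 needs 365; the known cells sum to 282, so (2,3) = 83.
From column 3, 365 − (83 + 71 + 59 + 57) gives (1,3) = 95.
Row 1 must total 365; the given cells sum to 298, so (1,5) = 67.
Using column 5: 67 + 55 + 93 + 69 + ? → (4,5) = 365 − 284 = 81.
Using anti-diagonal: 67 + 89 + 71 + 85 + ? → (4,2) = 365 − 312 = 53.
Row 4 must total 365; the given cells sum to 268, so (4,1) = 97.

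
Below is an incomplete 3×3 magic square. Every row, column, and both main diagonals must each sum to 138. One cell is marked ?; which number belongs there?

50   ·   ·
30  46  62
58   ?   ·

Main diagonal needs 138; the known cells sum to 96, so (3,3) = 42.
Using anti-diagonal: 46 + 58 + ? → (1,3) = 138 − 104 = 34.
Row 1: 50 + 34 + ? = 138, so (1,2) = 54.
The remaining cell in row 3 is (3,2) = 138 − 100 = 38.

38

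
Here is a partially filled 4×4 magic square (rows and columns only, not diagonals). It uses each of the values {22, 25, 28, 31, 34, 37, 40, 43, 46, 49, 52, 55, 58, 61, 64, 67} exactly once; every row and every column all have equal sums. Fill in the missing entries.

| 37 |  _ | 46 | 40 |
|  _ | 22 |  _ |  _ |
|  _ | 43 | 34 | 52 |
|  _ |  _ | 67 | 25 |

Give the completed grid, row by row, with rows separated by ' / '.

The 16 entries sum to 712, so each line sums to 712/4 = 178.
Row 1 must total 178; the given cells sum to 123, so (1,2) = 55.
Using row 3: 43 + 34 + 52 + ? → (3,1) = 178 − 129 = 49.
Column 2: 55 + 22 + 43 + ? = 178, so (4,2) = 58.
Using column 3: 46 + 34 + 67 + ? → (2,3) = 178 − 147 = 31.
Using column 4: 40 + 52 + 25 + ? → (2,4) = 178 − 117 = 61.
The remaining cell in row 2 is (2,1) = 178 − 114 = 64.
From row 4, 178 − (58 + 67 + 25) gives (4,1) = 28.

37 55 46 40 / 64 22 31 61 / 49 43 34 52 / 28 58 67 25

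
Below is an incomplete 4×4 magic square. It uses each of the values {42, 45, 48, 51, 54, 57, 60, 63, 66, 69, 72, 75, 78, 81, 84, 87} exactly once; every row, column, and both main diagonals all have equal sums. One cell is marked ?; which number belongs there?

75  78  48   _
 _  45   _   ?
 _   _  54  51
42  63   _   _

The 16 entries sum to 1032, so each line sums to 1032/4 = 258.
Row 1 needs 258; the known cells sum to 201, so (1,4) = 57.
Column 2 needs 258; the known cells sum to 186, so (3,2) = 72.
Main diagonal: 75 + 45 + 54 + ? = 258, so (4,4) = 84.
The remaining cell in anti-diagonal is (2,3) = 258 − 171 = 87.
Row 3: 72 + 54 + 51 + ? = 258, so (3,1) = 81.
Row 4: 42 + 63 + 84 + ? = 258, so (4,3) = 69.
The remaining cell in column 1 is (2,1) = 258 − 198 = 60.
Column 4 must total 258; the given cells sum to 192, so (2,4) = 66.

66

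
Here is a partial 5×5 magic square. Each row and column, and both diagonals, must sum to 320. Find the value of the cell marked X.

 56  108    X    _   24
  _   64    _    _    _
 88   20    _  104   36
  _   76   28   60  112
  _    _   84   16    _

From row 3, 320 − (88 + 20 + 104 + 36) gives (3,3) = 72.
Row 4 must total 320; the given cells sum to 276, so (4,1) = 44.
Using column 2: 108 + 64 + 20 + 76 + ? → (5,2) = 320 − 268 = 52.
Main diagonal: 56 + 64 + 72 + 60 + ? = 320, so (5,5) = 68.
Using row 5: 52 + 84 + 16 + 68 + ? → (5,1) = 320 − 220 = 100.
The remaining cell in column 1 is (2,1) = 320 − 288 = 32.
Column 5 needs 320; the known cells sum to 240, so (2,5) = 80.
Anti-diagonal needs 320; the known cells sum to 272, so (2,4) = 48.
Using row 2: 32 + 64 + 48 + 80 + ? → (2,3) = 320 − 224 = 96.
The remaining cell in column 3 is (1,3) = 320 − 280 = 40.

40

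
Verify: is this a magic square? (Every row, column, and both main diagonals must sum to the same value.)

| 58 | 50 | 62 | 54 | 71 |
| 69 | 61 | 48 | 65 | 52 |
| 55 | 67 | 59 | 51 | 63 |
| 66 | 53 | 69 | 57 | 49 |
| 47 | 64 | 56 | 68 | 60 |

No — column 4 sums to 295 but column 3 sums to 294.

Row 1: 58 + 50 + 62 + 54 + 71 = 295.
Row 2: 69 + 61 + 48 + 65 + 52 = 295.
Row 3: 55 + 67 + 59 + 51 + 63 = 295.
Row 4: 66 + 53 + 69 + 57 + 49 = 294.
Row 5: 47 + 64 + 56 + 68 + 60 = 295.
Column 1: 58 + 69 + 55 + 66 + 47 = 295.
Column 2: 50 + 61 + 67 + 53 + 64 = 295.
Column 3: 62 + 48 + 59 + 69 + 56 = 294.
Column 4: 54 + 65 + 51 + 57 + 68 = 295.
Column 5: 71 + 52 + 63 + 49 + 60 = 295.
Main diagonal: 58 + 61 + 59 + 57 + 60 = 295.
Anti-diagonal: 71 + 65 + 59 + 53 + 47 = 295.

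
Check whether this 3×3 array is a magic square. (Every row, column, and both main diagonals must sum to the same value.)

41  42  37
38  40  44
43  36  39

Row 1: 41 + 42 + 37 = 120.
Row 2: 38 + 40 + 44 = 122.
Row 3: 43 + 36 + 39 = 118.
Column 1: 41 + 38 + 43 = 122.
Column 2: 42 + 40 + 36 = 118.
Column 3: 37 + 44 + 39 = 120.
Main diagonal: 41 + 40 + 39 = 120.
Anti-diagonal: 37 + 40 + 43 = 120.

No — column 2 sums to 118 but row 2 sums to 122.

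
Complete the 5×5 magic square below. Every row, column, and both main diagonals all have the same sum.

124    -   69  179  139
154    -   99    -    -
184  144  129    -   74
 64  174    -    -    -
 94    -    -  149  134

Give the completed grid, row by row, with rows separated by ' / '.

124 109 69 179 139 / 154 114 99 84 169 / 184 144 129 89 74 / 64 174 159 119 104 / 94 79 164 149 134

Column 1 is already complete: 124 + 154 + 184 + 64 + 94 = 620, so that is the magic constant.
Row 1 needs 620; the known cells sum to 511, so (1,2) = 109.
Row 3: 184 + 144 + 129 + 74 + ? = 620, so (3,4) = 89.
From anti-diagonal, 620 − (139 + 129 + 174 + 94) gives (2,4) = 84.
The remaining cell in column 4 is (4,4) = 620 − 501 = 119.
From main diagonal, 620 − (124 + 129 + 119 + 134) gives (2,2) = 114.
Row 2 must total 620; the given cells sum to 451, so (2,5) = 169.
The remaining cell in column 2 is (5,2) = 620 − 541 = 79.
Column 5 needs 620; the known cells sum to 516, so (4,5) = 104.
The remaining cell in row 4 is (4,3) = 620 − 461 = 159.
Row 5 must total 620; the given cells sum to 456, so (5,3) = 164.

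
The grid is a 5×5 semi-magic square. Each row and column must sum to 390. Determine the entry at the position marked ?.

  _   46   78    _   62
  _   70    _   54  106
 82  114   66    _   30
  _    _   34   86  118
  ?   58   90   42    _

Row 3 needs 390; the known cells sum to 292, so (3,4) = 98.
Using column 2: 46 + 70 + 114 + 58 + ? → (4,2) = 390 − 288 = 102.
Column 3: 78 + 66 + 34 + 90 + ? = 390, so (2,3) = 122.
The remaining cell in column 4 is (1,4) = 390 − 280 = 110.
From column 5, 390 − (62 + 106 + 30 + 118) gives (5,5) = 74.
The remaining cell in row 1 is (1,1) = 390 − 296 = 94.
From row 2, 390 − (70 + 122 + 54 + 106) gives (2,1) = 38.
Row 4 needs 390; the known cells sum to 340, so (4,1) = 50.
From row 5, 390 − (58 + 90 + 42 + 74) gives (5,1) = 126.

126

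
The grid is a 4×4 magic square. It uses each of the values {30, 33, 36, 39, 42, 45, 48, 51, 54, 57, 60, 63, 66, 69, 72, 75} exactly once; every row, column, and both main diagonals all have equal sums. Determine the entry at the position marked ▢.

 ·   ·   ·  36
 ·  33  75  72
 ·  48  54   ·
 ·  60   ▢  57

42

The 16 entries sum to 840, so each line sums to 840/4 = 210.
Row 2 must total 210; the given cells sum to 180, so (2,1) = 30.
The remaining cell in column 2 is (1,2) = 210 − 141 = 69.
Using column 4: 36 + 72 + 57 + ? → (3,4) = 210 − 165 = 45.
Main diagonal must total 210; the given cells sum to 144, so (1,1) = 66.
Using anti-diagonal: 36 + 75 + 48 + ? → (4,1) = 210 − 159 = 51.
Using row 1: 66 + 69 + 36 + ? → (1,3) = 210 − 171 = 39.
The remaining cell in row 3 is (3,1) = 210 − 147 = 63.
Row 4: 51 + 60 + 57 + ? = 210, so (4,3) = 42.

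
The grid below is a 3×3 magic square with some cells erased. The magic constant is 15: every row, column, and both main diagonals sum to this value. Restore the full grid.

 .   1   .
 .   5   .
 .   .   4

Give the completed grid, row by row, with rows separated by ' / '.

6 1 8 / 7 5 3 / 2 9 4

Column 2: 1 + 5 + ? = 15, so (3,2) = 9.
Main diagonal must total 15; the given cells sum to 9, so (1,1) = 6.
Row 1: 6 + 1 + ? = 15, so (1,3) = 8.
The remaining cell in row 3 is (3,1) = 15 − 13 = 2.
The remaining cell in column 1 is (2,1) = 15 − 8 = 7.
Column 3: 8 + 4 + ? = 15, so (2,3) = 3.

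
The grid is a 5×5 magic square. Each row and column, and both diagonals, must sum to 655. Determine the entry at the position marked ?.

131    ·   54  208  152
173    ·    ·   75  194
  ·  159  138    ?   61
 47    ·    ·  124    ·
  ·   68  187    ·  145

Row 1: 131 + 54 + 208 + 152 + ? = 655, so (1,2) = 110.
Column 5 needs 655; the known cells sum to 552, so (4,5) = 103.
Main diagonal needs 655; the known cells sum to 538, so (2,2) = 117.
From row 2, 655 − (173 + 117 + 75 + 194) gives (2,3) = 96.
From column 2, 655 − (110 + 117 + 159 + 68) gives (4,2) = 201.
Using column 3: 54 + 96 + 138 + 187 + ? → (4,3) = 655 − 475 = 180.
From anti-diagonal, 655 − (152 + 75 + 138 + 201) gives (5,1) = 89.
Row 5 must total 655; the given cells sum to 489, so (5,4) = 166.
From column 1, 655 − (131 + 173 + 47 + 89) gives (3,1) = 215.
Column 4 must total 655; the given cells sum to 573, so (3,4) = 82.

82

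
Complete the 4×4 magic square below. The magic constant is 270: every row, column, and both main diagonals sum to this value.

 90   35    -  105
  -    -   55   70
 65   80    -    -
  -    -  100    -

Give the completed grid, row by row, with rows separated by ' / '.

90 35 40 105 / 85 60 55 70 / 65 80 75 50 / 30 95 100 45

Row 1: 90 + 35 + 105 + ? = 270, so (1,3) = 40.
The remaining cell in column 3 is (3,3) = 270 − 195 = 75.
The remaining cell in anti-diagonal is (4,1) = 270 − 240 = 30.
Row 3 needs 270; the known cells sum to 220, so (3,4) = 50.
Using column 1: 90 + 65 + 30 + ? → (2,1) = 270 − 185 = 85.
Column 4 needs 270; the known cells sum to 225, so (4,4) = 45.
Main diagonal needs 270; the known cells sum to 210, so (2,2) = 60.
Row 4: 30 + 100 + 45 + ? = 270, so (4,2) = 95.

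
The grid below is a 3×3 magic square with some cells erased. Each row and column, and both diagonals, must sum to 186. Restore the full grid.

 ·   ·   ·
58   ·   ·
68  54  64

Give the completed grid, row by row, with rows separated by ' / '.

60 70 56 / 58 62 66 / 68 54 64

The remaining cell in column 1 is (1,1) = 186 − 126 = 60.
The remaining cell in main diagonal is (2,2) = 186 − 124 = 62.
Anti-diagonal needs 186; the known cells sum to 130, so (1,3) = 56.
Row 1 needs 186; the known cells sum to 116, so (1,2) = 70.
Using row 2: 58 + 62 + ? → (2,3) = 186 − 120 = 66.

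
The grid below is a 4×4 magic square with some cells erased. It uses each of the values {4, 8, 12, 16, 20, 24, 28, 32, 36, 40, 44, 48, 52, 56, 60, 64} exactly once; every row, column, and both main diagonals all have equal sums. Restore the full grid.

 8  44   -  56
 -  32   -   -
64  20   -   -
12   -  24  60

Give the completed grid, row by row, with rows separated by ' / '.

8 44 28 56 / 52 32 48 4 / 64 20 36 16 / 12 40 24 60

The 16 entries sum to 544, so each line sums to 544/4 = 136.
From row 1, 136 − (8 + 44 + 56) gives (1,3) = 28.
Row 4 must total 136; the given cells sum to 96, so (4,2) = 40.
Using column 1: 8 + 64 + 12 + ? → (2,1) = 136 − 84 = 52.
Main diagonal needs 136; the known cells sum to 100, so (3,3) = 36.
Using anti-diagonal: 56 + 20 + 12 + ? → (2,3) = 136 − 88 = 48.
Row 2: 52 + 32 + 48 + ? = 136, so (2,4) = 4.
Row 3 needs 136; the known cells sum to 120, so (3,4) = 16.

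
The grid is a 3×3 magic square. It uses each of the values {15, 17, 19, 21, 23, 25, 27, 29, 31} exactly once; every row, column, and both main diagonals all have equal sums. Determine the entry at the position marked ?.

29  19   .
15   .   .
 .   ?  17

The 9 entries sum to 207, so each line sums to 207/3 = 69.
Row 1: 29 + 19 + ? = 69, so (1,3) = 21.
The remaining cell in column 1 is (3,1) = 69 − 44 = 25.
Column 3 needs 69; the known cells sum to 38, so (2,3) = 31.
Main diagonal: 29 + 17 + ? = 69, so (2,2) = 23.
Using row 3: 25 + 17 + ? → (3,2) = 69 − 42 = 27.

27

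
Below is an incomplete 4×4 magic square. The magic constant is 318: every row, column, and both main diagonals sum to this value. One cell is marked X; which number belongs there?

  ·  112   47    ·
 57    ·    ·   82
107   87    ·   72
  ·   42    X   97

Row 3 needs 318; the known cells sum to 266, so (3,3) = 52.
Column 2 needs 318; the known cells sum to 241, so (2,2) = 77.
Column 4 needs 318; the known cells sum to 251, so (1,4) = 67.
Main diagonal needs 318; the known cells sum to 226, so (1,1) = 92.
Row 2 needs 318; the known cells sum to 216, so (2,3) = 102.
Column 1 must total 318; the given cells sum to 256, so (4,1) = 62.
The remaining cell in column 3 is (4,3) = 318 − 201 = 117.

117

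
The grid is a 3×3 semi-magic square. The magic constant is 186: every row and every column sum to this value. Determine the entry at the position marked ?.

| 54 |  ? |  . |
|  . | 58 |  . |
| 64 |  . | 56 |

From row 3, 186 − (64 + 56) gives (3,2) = 66.
From column 1, 186 − (54 + 64) gives (2,1) = 68.
Column 2: 58 + 66 + ? = 186, so (1,2) = 62.

62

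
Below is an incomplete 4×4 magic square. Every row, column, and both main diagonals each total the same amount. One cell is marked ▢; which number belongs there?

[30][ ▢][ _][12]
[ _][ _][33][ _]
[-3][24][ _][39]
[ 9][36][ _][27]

Anti-diagonal is complete and sums to 78; that is the magic constant.
Row 3 needs 78; the known cells sum to 60, so (3,3) = 18.
Row 4 needs 78; the known cells sum to 72, so (4,3) = 6.
Using column 1: 30 + (-3) + 9 + ? → (2,1) = 78 − 36 = 42.
From column 3, 78 − (33 + 18 + 6) gives (1,3) = 21.
Column 4 needs 78; the known cells sum to 78, so (2,4) = 0.
Main diagonal needs 78; the known cells sum to 75, so (2,2) = 3.
Row 1: 30 + 21 + 12 + ? = 78, so (1,2) = 15.

15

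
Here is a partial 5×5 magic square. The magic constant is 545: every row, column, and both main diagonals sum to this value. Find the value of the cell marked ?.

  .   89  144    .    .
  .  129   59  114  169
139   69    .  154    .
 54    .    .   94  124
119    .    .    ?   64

134

Using row 2: 129 + 59 + 114 + 169 + ? → (2,1) = 545 − 471 = 74.
Using column 1: 74 + 139 + 54 + 119 + ? → (1,1) = 545 − 386 = 159.
Main diagonal must total 545; the given cells sum to 446, so (3,3) = 99.
Row 3 must total 545; the given cells sum to 461, so (3,5) = 84.
From column 5, 545 − (169 + 84 + 124 + 64) gives (1,5) = 104.
From anti-diagonal, 545 − (104 + 114 + 99 + 119) gives (4,2) = 109.
Row 1 must total 545; the given cells sum to 496, so (1,4) = 49.
From row 4, 545 − (54 + 109 + 94 + 124) gives (4,3) = 164.
The remaining cell in column 2 is (5,2) = 545 − 396 = 149.
Using column 3: 144 + 59 + 99 + 164 + ? → (5,3) = 545 − 466 = 79.
The remaining cell in column 4 is (5,4) = 545 − 411 = 134.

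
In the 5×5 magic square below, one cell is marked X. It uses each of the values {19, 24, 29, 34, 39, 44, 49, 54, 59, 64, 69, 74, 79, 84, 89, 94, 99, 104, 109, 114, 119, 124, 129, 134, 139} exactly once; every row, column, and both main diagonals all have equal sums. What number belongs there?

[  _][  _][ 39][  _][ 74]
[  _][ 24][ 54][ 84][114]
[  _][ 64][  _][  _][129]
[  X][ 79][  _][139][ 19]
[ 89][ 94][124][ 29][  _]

The 25 entries sum to 1975, so each line sums to 1975/5 = 395.
Row 2 must total 395; the given cells sum to 276, so (2,1) = 119.
Row 5 must total 395; the given cells sum to 336, so (5,5) = 59.
Using column 2: 24 + 64 + 79 + 94 + ? → (1,2) = 395 − 261 = 134.
Anti-diagonal needs 395; the known cells sum to 326, so (3,3) = 69.
Column 3 must total 395; the given cells sum to 286, so (4,3) = 109.
Using main diagonal: 24 + 69 + 139 + 59 + ? → (1,1) = 395 − 291 = 104.
Using row 1: 104 + 134 + 39 + 74 + ? → (1,4) = 395 − 351 = 44.
Row 4 needs 395; the known cells sum to 346, so (4,1) = 49.

49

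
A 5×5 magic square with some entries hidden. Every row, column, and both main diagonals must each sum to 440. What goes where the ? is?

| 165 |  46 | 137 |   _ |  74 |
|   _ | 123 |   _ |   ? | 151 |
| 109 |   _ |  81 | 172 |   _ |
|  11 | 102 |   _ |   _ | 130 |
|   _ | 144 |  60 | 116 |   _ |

From row 1, 440 − (165 + 46 + 137 + 74) gives (1,4) = 18.
Column 2 needs 440; the known cells sum to 415, so (3,2) = 25.
Using row 3: 109 + 25 + 81 + 172 + ? → (3,5) = 440 − 387 = 53.
Column 5 must total 440; the given cells sum to 408, so (5,5) = 32.
Main diagonal: 165 + 123 + 81 + 32 + ? = 440, so (4,4) = 39.
The remaining cell in row 4 is (4,3) = 440 − 282 = 158.
Using row 5: 144 + 60 + 116 + 32 + ? → (5,1) = 440 − 352 = 88.
The remaining cell in column 1 is (2,1) = 440 − 373 = 67.
Column 3 needs 440; the known cells sum to 436, so (2,3) = 4.
From column 4, 440 − (18 + 172 + 39 + 116) gives (2,4) = 95.

95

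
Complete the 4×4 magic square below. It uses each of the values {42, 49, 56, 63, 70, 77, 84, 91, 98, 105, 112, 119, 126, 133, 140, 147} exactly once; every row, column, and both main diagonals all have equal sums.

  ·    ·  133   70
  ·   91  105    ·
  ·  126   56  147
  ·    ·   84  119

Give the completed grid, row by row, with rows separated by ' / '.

The 16 entries sum to 1512, so each line sums to 1512/4 = 378.
Row 3: 126 + 56 + 147 + ? = 378, so (3,1) = 49.
Using column 4: 70 + 147 + 119 + ? → (2,4) = 378 − 336 = 42.
Main diagonal needs 378; the known cells sum to 266, so (1,1) = 112.
Anti-diagonal must total 378; the given cells sum to 301, so (4,1) = 77.
Using row 1: 112 + 133 + 70 + ? → (1,2) = 378 − 315 = 63.
Row 2 needs 378; the known cells sum to 238, so (2,1) = 140.
Row 4: 77 + 84 + 119 + ? = 378, so (4,2) = 98.

112 63 133 70 / 140 91 105 42 / 49 126 56 147 / 77 98 84 119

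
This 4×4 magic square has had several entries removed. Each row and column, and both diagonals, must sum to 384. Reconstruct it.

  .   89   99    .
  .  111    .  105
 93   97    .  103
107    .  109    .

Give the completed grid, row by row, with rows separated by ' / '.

Row 3: 93 + 97 + 103 + ? = 384, so (3,3) = 91.
Column 2 needs 384; the known cells sum to 297, so (4,2) = 87.
Column 3: 99 + 91 + 109 + ? = 384, so (2,3) = 85.
The remaining cell in anti-diagonal is (1,4) = 384 − 289 = 95.
The remaining cell in row 1 is (1,1) = 384 − 283 = 101.
Row 2 must total 384; the given cells sum to 301, so (2,1) = 83.
Using row 4: 107 + 87 + 109 + ? → (4,4) = 384 − 303 = 81.

101 89 99 95 / 83 111 85 105 / 93 97 91 103 / 107 87 109 81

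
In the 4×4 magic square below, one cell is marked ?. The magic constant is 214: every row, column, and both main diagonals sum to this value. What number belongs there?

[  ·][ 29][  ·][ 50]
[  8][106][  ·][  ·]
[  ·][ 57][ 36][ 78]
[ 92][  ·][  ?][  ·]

99

Using row 3: 57 + 36 + 78 + ? → (3,1) = 214 − 171 = 43.
The remaining cell in column 1 is (1,1) = 214 − 143 = 71.
From column 2, 214 − (29 + 106 + 57) gives (4,2) = 22.
From main diagonal, 214 − (71 + 106 + 36) gives (4,4) = 1.
Anti-diagonal must total 214; the given cells sum to 199, so (2,3) = 15.
Row 1 needs 214; the known cells sum to 150, so (1,3) = 64.
Row 2 needs 214; the known cells sum to 129, so (2,4) = 85.
From row 4, 214 − (92 + 22 + 1) gives (4,3) = 99.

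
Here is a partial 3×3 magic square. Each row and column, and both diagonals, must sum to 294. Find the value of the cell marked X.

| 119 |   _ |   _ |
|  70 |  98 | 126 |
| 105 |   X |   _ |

112

Main diagonal needs 294; the known cells sum to 217, so (3,3) = 77.
The remaining cell in anti-diagonal is (1,3) = 294 − 203 = 91.
Using row 1: 119 + 91 + ? → (1,2) = 294 − 210 = 84.
Row 3 must total 294; the given cells sum to 182, so (3,2) = 112.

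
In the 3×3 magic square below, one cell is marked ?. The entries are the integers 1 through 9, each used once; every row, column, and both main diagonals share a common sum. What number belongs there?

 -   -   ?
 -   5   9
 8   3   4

The entries are 1 through 9, which sum to 45, so each line sums to 45/3 = 15.
Using row 2: 5 + 9 + ? → (2,1) = 15 − 14 = 1.
Using column 1: 1 + 8 + ? → (1,1) = 15 − 9 = 6.
Column 2 must total 15; the given cells sum to 8, so (1,2) = 7.
Column 3 must total 15; the given cells sum to 13, so (1,3) = 2.

2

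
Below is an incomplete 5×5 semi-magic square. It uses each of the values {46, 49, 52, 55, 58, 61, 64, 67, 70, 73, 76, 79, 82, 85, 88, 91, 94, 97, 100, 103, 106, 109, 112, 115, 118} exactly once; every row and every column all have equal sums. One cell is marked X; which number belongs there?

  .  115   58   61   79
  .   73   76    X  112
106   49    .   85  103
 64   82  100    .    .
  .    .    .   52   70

94

The 25 entries sum to 2050, so each line sums to 2050/5 = 410.
Row 1 must total 410; the given cells sum to 313, so (1,1) = 97.
From row 3, 410 − (106 + 49 + 85 + 103) gives (3,3) = 67.
Column 2 must total 410; the given cells sum to 319, so (5,2) = 91.
Column 3 must total 410; the given cells sum to 301, so (5,3) = 109.
From column 5, 410 − (79 + 112 + 103 + 70) gives (4,5) = 46.
The remaining cell in row 4 is (4,4) = 410 − 292 = 118.
Row 5 needs 410; the known cells sum to 322, so (5,1) = 88.
Column 1: 97 + 106 + 64 + 88 + ? = 410, so (2,1) = 55.
Column 4 needs 410; the known cells sum to 316, so (2,4) = 94.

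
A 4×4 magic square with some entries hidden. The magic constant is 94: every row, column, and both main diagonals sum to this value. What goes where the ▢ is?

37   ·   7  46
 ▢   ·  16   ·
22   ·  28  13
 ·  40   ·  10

Row 1 needs 94; the known cells sum to 90, so (1,2) = 4.
Row 3 needs 94; the known cells sum to 63, so (3,2) = 31.
Column 2: 4 + 31 + 40 + ? = 94, so (2,2) = 19.
From column 3, 94 − (7 + 16 + 28) gives (4,3) = 43.
Column 4 needs 94; the known cells sum to 69, so (2,4) = 25.
The remaining cell in anti-diagonal is (4,1) = 94 − 93 = 1.
Row 2 must total 94; the given cells sum to 60, so (2,1) = 34.

34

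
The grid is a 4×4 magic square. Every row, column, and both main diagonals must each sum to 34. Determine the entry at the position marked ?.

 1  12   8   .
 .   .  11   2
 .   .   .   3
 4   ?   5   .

Using row 1: 1 + 12 + 8 + ? → (1,4) = 34 − 21 = 13.
Column 3: 8 + 11 + 5 + ? = 34, so (3,3) = 10.
From column 4, 34 − (13 + 2 + 3) gives (4,4) = 16.
The remaining cell in main diagonal is (2,2) = 34 − 27 = 7.
Using anti-diagonal: 13 + 11 + 4 + ? → (3,2) = 34 − 28 = 6.
From row 2, 34 − (7 + 11 + 2) gives (2,1) = 14.
The remaining cell in row 3 is (3,1) = 34 − 19 = 15.
Row 4: 4 + 5 + 16 + ? = 34, so (4,2) = 9.

9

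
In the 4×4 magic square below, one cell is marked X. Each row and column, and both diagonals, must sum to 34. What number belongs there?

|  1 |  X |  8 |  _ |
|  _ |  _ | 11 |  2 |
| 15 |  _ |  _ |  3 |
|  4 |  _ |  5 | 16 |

Row 4 needs 34; the known cells sum to 25, so (4,2) = 9.
Using column 1: 1 + 15 + 4 + ? → (2,1) = 34 − 20 = 14.
Column 3 must total 34; the given cells sum to 24, so (3,3) = 10.
Column 4: 2 + 3 + 16 + ? = 34, so (1,4) = 13.
Using main diagonal: 1 + 10 + 16 + ? → (2,2) = 34 − 27 = 7.
Using anti-diagonal: 13 + 11 + 4 + ? → (3,2) = 34 − 28 = 6.
Row 1 needs 34; the known cells sum to 22, so (1,2) = 12.

12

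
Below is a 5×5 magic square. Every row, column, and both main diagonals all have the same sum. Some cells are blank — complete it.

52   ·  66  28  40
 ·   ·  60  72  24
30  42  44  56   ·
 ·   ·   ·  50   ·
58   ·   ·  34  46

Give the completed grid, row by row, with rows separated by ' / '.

Column 4 is already complete: 28 + 72 + 56 + 50 + 34 = 240, so that is the magic constant.
Row 1 needs 240; the known cells sum to 186, so (1,2) = 54.
Using row 3: 30 + 42 + 44 + 56 + ? → (3,5) = 240 − 172 = 68.
Column 5: 40 + 24 + 68 + 46 + ? = 240, so (4,5) = 62.
The remaining cell in main diagonal is (2,2) = 240 − 192 = 48.
Anti-diagonal needs 240; the known cells sum to 214, so (4,2) = 26.
Row 2 must total 240; the given cells sum to 204, so (2,1) = 36.
The remaining cell in column 1 is (4,1) = 240 − 176 = 64.
Using column 2: 54 + 48 + 42 + 26 + ? → (5,2) = 240 − 170 = 70.
Row 4 needs 240; the known cells sum to 202, so (4,3) = 38.
Using row 5: 58 + 70 + 34 + 46 + ? → (5,3) = 240 − 208 = 32.

52 54 66 28 40 / 36 48 60 72 24 / 30 42 44 56 68 / 64 26 38 50 62 / 58 70 32 34 46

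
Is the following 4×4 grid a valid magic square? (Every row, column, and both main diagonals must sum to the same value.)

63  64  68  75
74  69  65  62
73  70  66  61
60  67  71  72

Yes

Row 1: 63 + 64 + 68 + 75 = 270.
Row 2: 74 + 69 + 65 + 62 = 270.
Row 3: 73 + 70 + 66 + 61 = 270.
Row 4: 60 + 67 + 71 + 72 = 270.
Column 1: 63 + 74 + 73 + 60 = 270.
Column 2: 64 + 69 + 70 + 67 = 270.
Column 3: 68 + 65 + 66 + 71 = 270.
Column 4: 75 + 62 + 61 + 72 = 270.
Main diagonal: 63 + 69 + 66 + 72 = 270.
Anti-diagonal: 75 + 65 + 70 + 60 = 270.
All lines sum to 270.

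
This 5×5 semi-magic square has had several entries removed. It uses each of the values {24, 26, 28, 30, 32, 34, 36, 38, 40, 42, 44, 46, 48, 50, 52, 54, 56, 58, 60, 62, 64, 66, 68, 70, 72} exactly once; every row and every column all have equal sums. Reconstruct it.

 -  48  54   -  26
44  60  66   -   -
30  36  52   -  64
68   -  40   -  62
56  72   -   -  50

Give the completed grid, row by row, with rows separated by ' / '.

The 25 entries sum to 1200, so each line sums to 1200/5 = 240.
From row 3, 240 − (30 + 36 + 52 + 64) gives (3,4) = 58.
Column 1 must total 240; the given cells sum to 198, so (1,1) = 42.
Column 2 needs 240; the known cells sum to 216, so (4,2) = 24.
The remaining cell in column 3 is (5,3) = 240 − 212 = 28.
Column 5: 26 + 64 + 62 + 50 + ? = 240, so (2,5) = 38.
Row 1 must total 240; the given cells sum to 170, so (1,4) = 70.
The remaining cell in row 2 is (2,4) = 240 − 208 = 32.
Row 4 must total 240; the given cells sum to 194, so (4,4) = 46.
From row 5, 240 − (56 + 72 + 28 + 50) gives (5,4) = 34.

42 48 54 70 26 / 44 60 66 32 38 / 30 36 52 58 64 / 68 24 40 46 62 / 56 72 28 34 50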